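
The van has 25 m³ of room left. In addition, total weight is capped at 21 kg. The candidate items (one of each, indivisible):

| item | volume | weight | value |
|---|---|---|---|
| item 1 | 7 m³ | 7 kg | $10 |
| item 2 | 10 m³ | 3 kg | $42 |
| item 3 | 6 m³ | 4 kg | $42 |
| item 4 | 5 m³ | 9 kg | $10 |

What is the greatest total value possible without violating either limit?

$94

Feasible sets respecting both limits:
- item 1+item 2+item 3: volume 23, weight 14, value 94
- item 2+item 3+item 4: volume 21, weight 16, value 94
- item 2+item 3: volume 16, weight 7, value 84
Best: $94.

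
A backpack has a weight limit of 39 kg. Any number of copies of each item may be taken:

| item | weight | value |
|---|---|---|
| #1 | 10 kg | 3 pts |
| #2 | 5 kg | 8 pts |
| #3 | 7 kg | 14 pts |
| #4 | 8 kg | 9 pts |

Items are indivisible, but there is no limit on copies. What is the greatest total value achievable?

Best value-per-unit is #3 at 14/7; filling with it alone gives 5×14 = 70.
Optimal mix: 2×#2 + 4×#3 → weight 38, value 72.

72 pts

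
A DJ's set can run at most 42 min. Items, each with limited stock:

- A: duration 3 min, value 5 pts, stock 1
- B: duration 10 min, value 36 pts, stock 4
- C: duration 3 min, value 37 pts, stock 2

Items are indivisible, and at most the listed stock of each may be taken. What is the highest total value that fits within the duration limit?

Top feasible selections:
- 1×A + 3×B + 2×C: duration 39, value 187
- 3×B + 2×C: duration 36, value 182
Best: 187 pts.

187 pts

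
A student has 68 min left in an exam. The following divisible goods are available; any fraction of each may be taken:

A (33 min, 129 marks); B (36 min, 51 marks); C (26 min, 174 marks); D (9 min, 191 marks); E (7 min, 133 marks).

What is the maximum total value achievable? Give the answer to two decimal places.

Take in order of value per unit:
- D (191/9 per unit): all 9 → value 191, running total 191.00
- E (133/7 per unit): all 7 → value 133, running total 324.00
- C (174/26 per unit): all 26 → value 174, running total 498.00
- A (129/33 per unit): 26 of 33 → value 26×129/33 = 101.6364, running total 599.64
Total 599.64.

599.64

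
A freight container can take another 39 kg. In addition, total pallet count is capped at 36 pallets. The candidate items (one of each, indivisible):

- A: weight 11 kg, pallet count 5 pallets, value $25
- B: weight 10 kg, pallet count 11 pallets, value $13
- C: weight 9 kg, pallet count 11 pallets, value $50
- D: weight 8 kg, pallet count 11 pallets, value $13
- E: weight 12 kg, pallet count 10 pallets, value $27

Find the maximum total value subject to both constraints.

Feasible sets respecting both limits:
- A+C+E: weight 32, pallet count 26, value 102
- B+C+E: weight 31, pallet count 32, value 90
- C+D+E: weight 29, pallet count 32, value 90
Best: $102.

$102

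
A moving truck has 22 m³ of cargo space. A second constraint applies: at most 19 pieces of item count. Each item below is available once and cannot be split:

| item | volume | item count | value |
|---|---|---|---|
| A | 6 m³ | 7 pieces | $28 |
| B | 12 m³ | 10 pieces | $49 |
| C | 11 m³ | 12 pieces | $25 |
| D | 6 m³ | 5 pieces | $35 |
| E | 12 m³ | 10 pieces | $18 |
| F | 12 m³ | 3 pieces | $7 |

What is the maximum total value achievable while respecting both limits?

$84

Feasible sets respecting both limits:
- B+D: volume 18, item count 15, value 84
- A+B: volume 18, item count 17, value 77
- A+D: volume 12, item count 12, value 63
Best: $84.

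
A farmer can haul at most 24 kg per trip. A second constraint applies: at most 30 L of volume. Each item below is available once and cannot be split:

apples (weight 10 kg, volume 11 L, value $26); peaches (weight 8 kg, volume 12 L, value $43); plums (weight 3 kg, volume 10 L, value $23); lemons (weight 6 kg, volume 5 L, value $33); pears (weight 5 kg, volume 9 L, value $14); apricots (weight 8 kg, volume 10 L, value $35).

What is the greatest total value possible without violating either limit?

$111

Feasible sets respecting both limits:
- peaches+lemons+apricots: weight 22, volume 27, value 111
- apples+peaches+lemons: weight 24, volume 28, value 102
- peaches+plums+lemons: weight 17, volume 27, value 99
- apples+lemons+apricots: weight 24, volume 26, value 94
Best: $111.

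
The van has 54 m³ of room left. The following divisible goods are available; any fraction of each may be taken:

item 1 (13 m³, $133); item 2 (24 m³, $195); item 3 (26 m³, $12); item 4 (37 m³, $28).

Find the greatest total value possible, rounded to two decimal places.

340.86

Take in order of value per unit:
- item 1 (133/13 per unit): all 13 → value 133, running total 133.00
- item 2 (195/24 per unit): all 24 → value 195, running total 328.00
- item 4 (28/37 per unit): 17 of 37 → value 17×28/37 = 12.8649, running total 340.86
Total 340.86.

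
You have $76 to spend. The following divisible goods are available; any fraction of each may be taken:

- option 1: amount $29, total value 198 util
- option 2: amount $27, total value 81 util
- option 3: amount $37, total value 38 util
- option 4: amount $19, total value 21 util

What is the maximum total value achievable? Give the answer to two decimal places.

301.03

Take in order of value per unit:
- option 1 (198/29 per unit): all 29 → value 198, running total 198.00
- option 2 (81/27 per unit): all 27 → value 81, running total 279.00
- option 4 (21/19 per unit): all 19 → value 21, running total 300.00
- option 3 (38/37 per unit): 1 of 37 → value 1×38/37 = 1.0270, running total 301.03
Total 301.03.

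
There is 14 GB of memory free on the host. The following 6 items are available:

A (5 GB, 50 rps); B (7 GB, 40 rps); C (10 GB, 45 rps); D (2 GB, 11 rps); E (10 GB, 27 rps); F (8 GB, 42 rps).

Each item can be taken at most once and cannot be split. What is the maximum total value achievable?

101 rps

Check high-value combinations within 14 GB:
- A+B+D: memory 5+7+2=14, value 50+40+11=101
- A+F: memory 5+8=13, value 50+42=92
- A+B: memory 5+7=12, value 50+40=90
Best: 101 rps.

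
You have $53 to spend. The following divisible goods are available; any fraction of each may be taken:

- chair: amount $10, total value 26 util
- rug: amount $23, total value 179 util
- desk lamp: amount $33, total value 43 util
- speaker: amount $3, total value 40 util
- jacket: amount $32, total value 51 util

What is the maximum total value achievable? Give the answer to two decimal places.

Take in order of value per unit:
- speaker (40/3 per unit): all 3 → value 40, running total 40.00
- rug (179/23 per unit): all 23 → value 179, running total 219.00
- chair (26/10 per unit): all 10 → value 26, running total 245.00
- jacket (51/32 per unit): 17 of 32 → value 17×51/32 = 27.0938, running total 272.09
Total 272.09.

272.09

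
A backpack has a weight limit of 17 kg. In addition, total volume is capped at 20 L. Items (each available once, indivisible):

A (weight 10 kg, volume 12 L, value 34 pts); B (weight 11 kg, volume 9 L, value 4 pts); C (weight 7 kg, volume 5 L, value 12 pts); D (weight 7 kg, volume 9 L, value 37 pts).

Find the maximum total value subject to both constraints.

49 pts

Feasible sets respecting both limits:
- C+D: weight 14, volume 14, value 49
- A+C: weight 17, volume 17, value 46
- D: weight 7, volume 9, value 37
Best: 49 pts.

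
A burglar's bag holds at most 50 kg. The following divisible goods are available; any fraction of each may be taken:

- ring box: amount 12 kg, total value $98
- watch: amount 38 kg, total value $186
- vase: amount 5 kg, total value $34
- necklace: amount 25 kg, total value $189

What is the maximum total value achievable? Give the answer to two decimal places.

Take in order of value per unit:
- ring box (98/12 per unit): all 12 → value 98, running total 98.00
- necklace (189/25 per unit): all 25 → value 189, running total 287.00
- vase (34/5 per unit): all 5 → value 34, running total 321.00
- watch (186/38 per unit): 8 of 38 → value 8×186/38 = 39.1579, running total 360.16
Total 360.16.

360.16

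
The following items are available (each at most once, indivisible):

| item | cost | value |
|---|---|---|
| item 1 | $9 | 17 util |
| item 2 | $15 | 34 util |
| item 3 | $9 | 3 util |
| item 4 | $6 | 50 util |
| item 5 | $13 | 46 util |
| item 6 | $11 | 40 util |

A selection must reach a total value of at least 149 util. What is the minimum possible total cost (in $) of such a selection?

39

Subsets with value ≥ 149, sorted by total cost:
- item 1+item 4+item 5+item 6: cost 39, value 153
- item 2+item 4+item 5+item 6: cost 45, value 170
- item 1+item 3+item 4+item 5+item 6: cost 48, value 156
Minimum cost: 39 $.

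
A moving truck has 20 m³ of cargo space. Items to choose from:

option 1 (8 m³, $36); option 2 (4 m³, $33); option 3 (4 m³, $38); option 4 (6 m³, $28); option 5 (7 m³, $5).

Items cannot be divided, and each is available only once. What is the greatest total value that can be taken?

$107

Check high-value combinations within 20 m³:
- option 1+option 2+option 3: volume 8+4+4=16, value 36+33+38=107
- option 1+option 3+option 4: volume 8+4+6=18, value 36+38+28=102
- option 2+option 3+option 4: volume 4+4+6=14, value 33+38+28=99
Best: $107.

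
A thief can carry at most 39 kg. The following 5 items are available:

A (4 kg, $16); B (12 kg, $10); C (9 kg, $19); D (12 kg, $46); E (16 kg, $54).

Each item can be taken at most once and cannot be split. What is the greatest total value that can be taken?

$119

Check high-value combinations within 39 kg:
- C+D+E: weight 9+12+16=37, value 19+46+54=119
- A+D+E: weight 4+12+16=32, value 16+46+54=116
- D+E: weight 12+16=28, value 46+54=100
Best: $119.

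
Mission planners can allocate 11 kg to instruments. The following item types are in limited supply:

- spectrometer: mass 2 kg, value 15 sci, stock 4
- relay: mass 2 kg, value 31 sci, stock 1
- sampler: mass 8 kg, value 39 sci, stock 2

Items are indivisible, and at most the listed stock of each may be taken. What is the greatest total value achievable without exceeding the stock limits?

91 sci

Best selections within mass 11 and stock limits:
- 4×spectrometer + 1×relay: mass 10, value 91
- 3×spectrometer + 1×relay: mass 8, value 76
Best: 91 sci.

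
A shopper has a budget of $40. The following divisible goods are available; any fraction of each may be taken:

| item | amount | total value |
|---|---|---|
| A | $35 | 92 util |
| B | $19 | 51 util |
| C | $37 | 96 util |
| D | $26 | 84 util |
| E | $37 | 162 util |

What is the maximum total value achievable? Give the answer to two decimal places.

Take in order of value per unit:
- E (162/37 per unit): all 37 → value 162, running total 162.00
- D (84/26 per unit): 3 of 26 → value 3×84/26 = 9.6923, running total 171.69
Total 171.69.

171.69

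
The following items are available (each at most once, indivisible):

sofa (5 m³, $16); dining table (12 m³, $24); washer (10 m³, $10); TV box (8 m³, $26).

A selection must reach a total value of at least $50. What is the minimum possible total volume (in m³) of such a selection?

20

Subsets with value ≥ 50, sorted by total volume:
- dining table+TV box: volume 20, value 50
- sofa+washer+TV box: volume 23, value 52
Minimum volume: 20 m³.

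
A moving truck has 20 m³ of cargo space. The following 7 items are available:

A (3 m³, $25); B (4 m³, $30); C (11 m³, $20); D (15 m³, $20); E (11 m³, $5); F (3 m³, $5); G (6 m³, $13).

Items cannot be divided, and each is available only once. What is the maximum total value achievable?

$75

Check high-value combinations within 20 m³:
- A+B+C: volume 3+4+11=18, value 25+30+20=75
- A+B+F+G: volume 3+4+3+6=16, value 25+30+5+13=73
- A+B+G: volume 3+4+6=13, value 25+30+13=68
- A+B+F: volume 3+4+3=10, value 25+30+5=60
Best: $75.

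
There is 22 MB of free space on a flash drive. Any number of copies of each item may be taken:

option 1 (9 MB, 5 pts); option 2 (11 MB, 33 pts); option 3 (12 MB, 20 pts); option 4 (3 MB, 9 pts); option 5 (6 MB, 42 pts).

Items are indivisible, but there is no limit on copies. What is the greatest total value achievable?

Best value-per-unit is option 5 at 42/6; filling with it alone gives 3×42 = 126.
Optimal mix: 1×option 4 + 3×option 5 → size 21, value 135.

135 pts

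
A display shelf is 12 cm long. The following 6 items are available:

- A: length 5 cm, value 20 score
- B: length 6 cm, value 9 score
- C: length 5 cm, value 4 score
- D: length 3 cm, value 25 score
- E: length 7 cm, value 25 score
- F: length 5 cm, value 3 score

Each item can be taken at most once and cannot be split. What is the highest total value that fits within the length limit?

Check high-value combinations within 12 cm:
- D+E: length 3+7=10, value 25+25=50
- A+D: length 5+3=8, value 20+25=45
- A+E: length 5+7=12, value 20+25=45
- B+D: length 6+3=9, value 9+25=34
- C+D: length 5+3=8, value 4+25=29
Best: 50 score.

50 score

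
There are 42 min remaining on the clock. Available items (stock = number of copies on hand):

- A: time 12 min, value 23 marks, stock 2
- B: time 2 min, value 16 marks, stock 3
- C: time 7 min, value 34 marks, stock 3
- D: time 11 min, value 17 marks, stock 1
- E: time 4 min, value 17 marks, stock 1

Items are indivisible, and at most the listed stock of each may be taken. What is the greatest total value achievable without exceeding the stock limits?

184 marks

Top feasible selections:
- 3×B + 3×C + 1×D + 1×E: time 42, value 184
- 1×A + 2×B + 3×C + 1×E: time 41, value 174
Best: 184 marks.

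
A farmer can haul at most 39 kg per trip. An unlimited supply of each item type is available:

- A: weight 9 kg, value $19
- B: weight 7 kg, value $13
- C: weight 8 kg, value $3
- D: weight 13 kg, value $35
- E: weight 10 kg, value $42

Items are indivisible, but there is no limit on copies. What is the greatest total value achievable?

$145

Best value-per-unit is E at 42/10; filling with it alone gives 3×42 = 126.
Optimal mix: 1×A + 3×E → weight 39, value 145.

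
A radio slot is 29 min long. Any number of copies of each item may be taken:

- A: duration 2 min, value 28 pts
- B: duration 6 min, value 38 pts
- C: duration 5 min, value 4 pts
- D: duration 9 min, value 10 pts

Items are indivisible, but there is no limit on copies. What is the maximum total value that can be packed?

392 pts

Best value-per-unit is A at 28/2, and filling with it alone uses duration 14×2=28. No mix of the others beats 14×28 = 392.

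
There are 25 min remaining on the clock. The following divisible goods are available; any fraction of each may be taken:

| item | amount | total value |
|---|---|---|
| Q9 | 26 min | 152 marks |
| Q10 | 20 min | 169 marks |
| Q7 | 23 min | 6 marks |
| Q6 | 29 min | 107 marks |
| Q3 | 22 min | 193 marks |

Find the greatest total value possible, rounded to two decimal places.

Take in order of value per unit:
- Q3 (193/22 per unit): all 22 → value 193, running total 193.00
- Q10 (169/20 per unit): 3 of 20 → value 3×169/20 = 25.3500, running total 218.35
Total 218.35.

218.35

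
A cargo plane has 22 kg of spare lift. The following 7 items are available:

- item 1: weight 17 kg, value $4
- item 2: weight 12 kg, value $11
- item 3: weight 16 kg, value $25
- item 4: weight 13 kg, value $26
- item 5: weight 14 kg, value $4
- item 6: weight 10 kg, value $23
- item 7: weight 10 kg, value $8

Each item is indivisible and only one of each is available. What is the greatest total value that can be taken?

$34

Check high-value combinations within 22 kg:
- item 2+item 6: weight 12+10=22, value 11+23=34
- item 6+item 7: weight 10+10=20, value 23+8=31
- item 4: weight 13, value 26
- item 3: weight 16, value 25
Best: $34.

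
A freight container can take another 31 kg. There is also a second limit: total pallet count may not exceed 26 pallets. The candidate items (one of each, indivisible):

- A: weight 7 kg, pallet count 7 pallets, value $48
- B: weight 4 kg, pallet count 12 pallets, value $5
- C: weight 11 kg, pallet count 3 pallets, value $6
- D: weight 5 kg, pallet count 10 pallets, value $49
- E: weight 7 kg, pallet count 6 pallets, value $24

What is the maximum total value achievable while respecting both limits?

Feasible sets respecting both limits:
- A+C+D+E: weight 30, pallet count 26, value 127
- A+D+E: weight 19, pallet count 23, value 121
- A+C+D: weight 23, pallet count 20, value 103
- A+D: weight 12, pallet count 17, value 97
Best: $127.

$127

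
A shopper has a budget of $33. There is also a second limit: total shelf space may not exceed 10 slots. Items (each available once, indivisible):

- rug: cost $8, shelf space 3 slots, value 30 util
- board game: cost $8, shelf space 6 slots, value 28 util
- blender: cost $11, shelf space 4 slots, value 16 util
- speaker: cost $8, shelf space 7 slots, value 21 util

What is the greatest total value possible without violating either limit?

Feasible sets respecting both limits:
- rug+board game: cost 16, shelf space 9, value 58
- rug+speaker: cost 16, shelf space 10, value 51
- rug+blender: cost 19, shelf space 7, value 46
- board game+blender: cost 19, shelf space 10, value 44
Best: 58 util.

58 util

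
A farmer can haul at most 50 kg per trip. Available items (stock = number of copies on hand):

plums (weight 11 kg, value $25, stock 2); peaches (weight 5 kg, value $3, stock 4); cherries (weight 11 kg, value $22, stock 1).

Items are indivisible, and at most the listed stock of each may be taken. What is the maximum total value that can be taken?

$81

Best selections within weight 50 and stock limits:
- 2×plums + 3×peaches + 1×cherries: weight 48, value 81
- 2×plums + 2×peaches + 1×cherries: weight 43, value 78
- 2×plums + 1×peaches + 1×cherries: weight 38, value 75
Best: $81.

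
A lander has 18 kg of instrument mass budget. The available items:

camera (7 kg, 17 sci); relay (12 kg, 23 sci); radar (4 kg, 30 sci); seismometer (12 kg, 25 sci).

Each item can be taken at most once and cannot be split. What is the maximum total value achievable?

55 sci

Check high-value combinations within 18 kg:
- radar+seismometer: mass 4+12=16, value 30+25=55
- relay+radar: mass 12+4=16, value 23+30=53
- camera+radar: mass 7+4=11, value 17+30=47
Best: 55 sci.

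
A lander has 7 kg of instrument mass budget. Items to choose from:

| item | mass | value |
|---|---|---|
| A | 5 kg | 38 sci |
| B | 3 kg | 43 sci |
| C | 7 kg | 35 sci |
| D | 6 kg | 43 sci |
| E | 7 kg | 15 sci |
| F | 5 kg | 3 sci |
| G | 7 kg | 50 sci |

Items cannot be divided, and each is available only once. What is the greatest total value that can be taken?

Check high-value combinations within 7 kg:
- G: mass 7, value 50
- B: mass 3, value 43
- D: mass 6, value 43
- A: mass 5, value 38
Best: 50 sci.

50 sci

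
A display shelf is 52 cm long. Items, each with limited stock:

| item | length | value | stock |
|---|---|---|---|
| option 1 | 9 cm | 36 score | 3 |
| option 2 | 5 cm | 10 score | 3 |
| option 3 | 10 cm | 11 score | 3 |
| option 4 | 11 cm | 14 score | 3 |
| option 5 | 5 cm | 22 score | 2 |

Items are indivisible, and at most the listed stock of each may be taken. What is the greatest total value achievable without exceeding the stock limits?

182 score

Top feasible selections:
- 3×option 1 + 3×option 2 + 2×option 5: length 52, value 182
- 3×option 1 + 1×option 2 + 1×option 3 + 2×option 5: length 52, value 173
- 3×option 1 + 2×option 2 + 2×option 5: length 47, value 172
- 3×option 1 + 1×option 4 + 2×option 5: length 48, value 166
Best: 182 score.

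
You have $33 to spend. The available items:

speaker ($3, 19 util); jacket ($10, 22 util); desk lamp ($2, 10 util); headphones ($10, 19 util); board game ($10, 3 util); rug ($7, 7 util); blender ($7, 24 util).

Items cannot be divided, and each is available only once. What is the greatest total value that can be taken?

This is a 0/1 knapsack; check combinations near the capacity.
- speaker+jacket+desk lamp+headphones+blender: cost 3+10+2+10+7=32, value 19+22+10+19+24=94
- speaker+jacket+headphones+blender: cost 3+10+10+7=30, value 19+22+19+24=84
- speaker+jacket+desk lamp+rug+blender: cost 3+10+2+7+7=29, value 19+22+10+7+24=82
Best: 94 util.

94 util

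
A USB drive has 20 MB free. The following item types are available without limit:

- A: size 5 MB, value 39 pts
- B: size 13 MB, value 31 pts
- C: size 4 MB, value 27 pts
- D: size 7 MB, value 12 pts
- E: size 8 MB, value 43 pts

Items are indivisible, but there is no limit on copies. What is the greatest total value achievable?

156 pts

Best value-per-unit is A at 39/5, and filling with it alone uses size 4×5=20. No mix of the others beats 4×39 = 156.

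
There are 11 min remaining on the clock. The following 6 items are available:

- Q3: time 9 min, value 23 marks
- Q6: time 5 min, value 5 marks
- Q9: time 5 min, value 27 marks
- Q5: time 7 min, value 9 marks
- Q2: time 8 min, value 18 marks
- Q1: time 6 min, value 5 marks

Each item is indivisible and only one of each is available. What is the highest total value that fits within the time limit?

Check high-value combinations within 11 min:
- Q6+Q9: time 5+5=10, value 5+27=32
- Q9+Q1: time 5+6=11, value 27+5=32
- Q9: time 5, value 27
- Q3: time 9, value 23
- Q2: time 8, value 18
Best: 32 marks.

32 marks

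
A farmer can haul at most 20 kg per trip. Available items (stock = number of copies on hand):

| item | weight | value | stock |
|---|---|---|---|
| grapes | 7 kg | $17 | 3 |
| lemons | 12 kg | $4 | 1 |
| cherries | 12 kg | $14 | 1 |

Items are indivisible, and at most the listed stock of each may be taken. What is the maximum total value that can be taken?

$34

Best selections within weight 20 and stock limits:
- 2×grapes: weight 14, value 34
- 1×grapes + 1×cherries: weight 19, value 31
- 1×grapes + 1×lemons: weight 19, value 21
- 1×grapes: weight 7, value 17
Best: $34.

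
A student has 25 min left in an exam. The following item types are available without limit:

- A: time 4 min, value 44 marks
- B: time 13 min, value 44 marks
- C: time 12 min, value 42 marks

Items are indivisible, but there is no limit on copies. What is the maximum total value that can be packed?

Best value-per-unit is A at 44/4, and filling with it alone uses time 6×4=24. No mix of the others beats 6×44 = 264.

264 marks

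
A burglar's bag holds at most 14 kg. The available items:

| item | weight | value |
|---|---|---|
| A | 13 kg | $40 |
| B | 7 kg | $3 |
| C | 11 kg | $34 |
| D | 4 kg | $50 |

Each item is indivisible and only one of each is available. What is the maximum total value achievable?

$53

Check high-value combinations within 14 kg:
- B+D: weight 7+4=11, value 3+50=53
- D: weight 4, value 50
- A: weight 13, value 40
Best: $53.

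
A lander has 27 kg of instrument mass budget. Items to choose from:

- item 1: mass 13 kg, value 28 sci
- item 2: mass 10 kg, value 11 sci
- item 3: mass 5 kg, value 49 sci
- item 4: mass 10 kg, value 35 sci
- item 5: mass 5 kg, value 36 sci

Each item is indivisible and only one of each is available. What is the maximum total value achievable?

This is a 0/1 knapsack; check combinations near the capacity.
- item 3+item 4+item 5: mass 5+10+5=20, value 49+35+36=120
- item 1+item 3+item 5: mass 13+5+5=23, value 28+49+36=113
- item 2+item 3+item 5: mass 10+5+5=20, value 11+49+36=96
Best: 120 sci.

120 sci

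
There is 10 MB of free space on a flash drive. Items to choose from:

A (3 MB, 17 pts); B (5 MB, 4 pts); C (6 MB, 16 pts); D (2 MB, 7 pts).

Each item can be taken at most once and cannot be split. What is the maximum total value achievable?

Check high-value combinations within 10 MB:
- A+C: size 3+6=9, value 17+16=33
- A+B+D: size 3+5+2=10, value 17+4+7=28
- A+D: size 3+2=5, value 17+7=24
- C+D: size 6+2=8, value 16+7=23
Best: 33 pts.

33 pts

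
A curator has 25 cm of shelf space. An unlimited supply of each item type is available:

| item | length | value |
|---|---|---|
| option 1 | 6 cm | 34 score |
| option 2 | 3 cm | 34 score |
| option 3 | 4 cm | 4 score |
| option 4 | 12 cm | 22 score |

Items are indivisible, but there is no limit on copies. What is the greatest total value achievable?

Best value-per-unit is option 2 at 34/3, and filling with it alone uses length 8×3=24. No mix of the others beats 8×34 = 272.

272 score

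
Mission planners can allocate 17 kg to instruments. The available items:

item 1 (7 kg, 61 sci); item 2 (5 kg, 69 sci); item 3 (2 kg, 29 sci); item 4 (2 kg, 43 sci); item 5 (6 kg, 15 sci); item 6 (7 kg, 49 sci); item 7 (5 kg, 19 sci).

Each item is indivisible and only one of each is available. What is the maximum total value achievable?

Check high-value combinations within 17 kg:
- item 1+item 2+item 3+item 4: mass 7+5+2+2=16, value 61+69+29+43=202
- item 2+item 3+item 4+item 6: mass 5+2+2+7=16, value 69+29+43+49=190
- item 1+item 2+item 4: mass 7+5+2=14, value 61+69+43=173
Best: 202 sci.

202 sci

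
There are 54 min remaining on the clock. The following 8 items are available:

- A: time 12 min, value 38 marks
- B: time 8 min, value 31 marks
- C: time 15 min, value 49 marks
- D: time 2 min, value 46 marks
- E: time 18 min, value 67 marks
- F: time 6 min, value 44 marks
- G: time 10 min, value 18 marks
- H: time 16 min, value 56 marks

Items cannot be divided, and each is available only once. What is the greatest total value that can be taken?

This is a 0/1 knapsack; check combinations near the capacity.
- A+D+E+F+H: time 12+2+18+6+16=54, value 38+46+67+44+56=251
- B+D+E+F+H: time 8+2+18+6+16=50, value 31+46+67+44+56=244
- A+C+D+E+F: time 12+15+2+18+6=53, value 38+49+46+67+44=244
Best: 251 marks.

251 marks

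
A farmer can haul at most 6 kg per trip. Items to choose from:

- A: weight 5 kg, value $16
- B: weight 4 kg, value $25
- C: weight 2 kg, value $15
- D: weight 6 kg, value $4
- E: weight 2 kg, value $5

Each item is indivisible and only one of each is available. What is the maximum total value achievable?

$40

Check high-value combinations within 6 kg:
- B+C: weight 4+2=6, value 25+15=40
- B+E: weight 4+2=6, value 25+5=30
- B: weight 4, value 25
- C+E: weight 2+2=4, value 15+5=20
Best: $40.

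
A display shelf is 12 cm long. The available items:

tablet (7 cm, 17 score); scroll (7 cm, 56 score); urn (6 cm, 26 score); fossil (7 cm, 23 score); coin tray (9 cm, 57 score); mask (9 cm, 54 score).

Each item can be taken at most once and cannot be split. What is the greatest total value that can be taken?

Check high-value combinations within 12 cm:
- coin tray: length 9, value 57
- scroll: length 7, value 56
- mask: length 9, value 54
- urn: length 6, value 26
- fossil: length 7, value 23
Best: 57 score.

57 score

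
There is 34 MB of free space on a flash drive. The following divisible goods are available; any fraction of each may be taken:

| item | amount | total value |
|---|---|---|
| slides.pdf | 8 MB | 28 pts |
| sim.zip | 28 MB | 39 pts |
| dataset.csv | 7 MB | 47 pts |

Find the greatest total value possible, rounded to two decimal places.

101.46

Take in order of value per unit:
- dataset.csv (47/7 per unit): all 7 → value 47, running total 47.00
- slides.pdf (28/8 per unit): all 8 → value 28, running total 75.00
- sim.zip (39/28 per unit): 19 of 28 → value 19×39/28 = 26.4643, running total 101.46
Total 101.46.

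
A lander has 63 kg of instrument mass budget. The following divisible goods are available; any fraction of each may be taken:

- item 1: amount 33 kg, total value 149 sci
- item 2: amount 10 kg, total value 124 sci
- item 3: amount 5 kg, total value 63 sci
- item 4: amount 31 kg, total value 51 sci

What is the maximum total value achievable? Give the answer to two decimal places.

360.68

Take in order of value per unit:
- item 3 (63/5 per unit): all 5 → value 63, running total 63.00
- item 2 (124/10 per unit): all 10 → value 124, running total 187.00
- item 1 (149/33 per unit): all 33 → value 149, running total 336.00
- item 4 (51/31 per unit): 15 of 31 → value 15×51/31 = 24.6774, running total 360.68
Total 360.68.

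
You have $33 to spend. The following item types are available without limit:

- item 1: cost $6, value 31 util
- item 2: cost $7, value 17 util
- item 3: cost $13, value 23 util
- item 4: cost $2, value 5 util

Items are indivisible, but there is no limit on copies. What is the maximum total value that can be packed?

Best value-per-unit is item 1 at 31/6; filling with it alone gives 5×31 = 155.
Optimal mix: 5×item 1 + 1×item 4 → cost 32, value 160.

160 util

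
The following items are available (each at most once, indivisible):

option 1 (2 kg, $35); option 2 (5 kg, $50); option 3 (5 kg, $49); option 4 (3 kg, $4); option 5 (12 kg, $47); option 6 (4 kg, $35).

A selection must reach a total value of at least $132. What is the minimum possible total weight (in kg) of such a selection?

12

Subsets with value ≥ 132, sorted by total weight:
- option 1+option 2+option 3: weight 12, value 134
- option 2+option 3+option 6: weight 14, value 134
- option 1+option 2+option 3+option 4: weight 15, value 138
- option 1+option 2+option 3+option 6: weight 16, value 169
Minimum weight: 12 kg.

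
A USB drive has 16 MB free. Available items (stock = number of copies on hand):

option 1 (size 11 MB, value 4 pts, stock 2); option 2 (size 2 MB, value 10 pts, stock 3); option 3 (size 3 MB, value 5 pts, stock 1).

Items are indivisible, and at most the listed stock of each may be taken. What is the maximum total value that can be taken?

Best selections within size 16 and stock limits:
- 3×option 2 + 1×option 3: size 9, value 35
- 3×option 2: size 6, value 30
- 2×option 2 + 1×option 3: size 7, value 25
Best: 35 pts.

35 pts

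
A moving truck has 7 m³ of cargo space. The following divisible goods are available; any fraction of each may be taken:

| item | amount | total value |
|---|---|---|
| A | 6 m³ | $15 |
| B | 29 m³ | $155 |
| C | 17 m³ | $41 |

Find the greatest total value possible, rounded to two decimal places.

Take in order of value per unit:
- B (155/29 per unit): 7 of 29 → value 7×155/29 = 37.4138, running total 37.41
Total 37.41.

37.41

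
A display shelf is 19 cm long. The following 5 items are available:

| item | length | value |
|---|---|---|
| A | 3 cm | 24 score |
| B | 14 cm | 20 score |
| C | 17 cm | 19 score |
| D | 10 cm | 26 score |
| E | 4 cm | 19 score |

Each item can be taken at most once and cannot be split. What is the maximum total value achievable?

Check high-value combinations within 19 cm:
- A+D+E: length 3+10+4=17, value 24+26+19=69
- A+D: length 3+10=13, value 24+26=50
- D+E: length 10+4=14, value 26+19=45
- A+B: length 3+14=17, value 24+20=44
- A+E: length 3+4=7, value 24+19=43
Best: 69 score.

69 score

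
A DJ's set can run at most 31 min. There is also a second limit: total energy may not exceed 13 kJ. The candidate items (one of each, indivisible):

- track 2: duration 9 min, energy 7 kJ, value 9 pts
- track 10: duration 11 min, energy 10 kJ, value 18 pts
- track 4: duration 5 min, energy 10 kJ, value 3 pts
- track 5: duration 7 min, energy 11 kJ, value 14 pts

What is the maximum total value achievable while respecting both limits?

Feasible sets respecting both limits:
- track 10: duration 11, energy 10, value 18
- track 5: duration 7, energy 11, value 14
- track 2: duration 9, energy 7, value 9
Best: 18 pts.

18 pts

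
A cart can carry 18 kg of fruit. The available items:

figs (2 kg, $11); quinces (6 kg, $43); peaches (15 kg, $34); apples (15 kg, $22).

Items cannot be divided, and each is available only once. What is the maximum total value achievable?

Check high-value combinations within 18 kg:
- figs+quinces: weight 2+6=8, value 11+43=54
- figs+peaches: weight 2+15=17, value 11+34=45
- quinces: weight 6, value 43
- peaches: weight 15, value 34
- figs+apples: weight 2+15=17, value 11+22=33
Best: $54.

$54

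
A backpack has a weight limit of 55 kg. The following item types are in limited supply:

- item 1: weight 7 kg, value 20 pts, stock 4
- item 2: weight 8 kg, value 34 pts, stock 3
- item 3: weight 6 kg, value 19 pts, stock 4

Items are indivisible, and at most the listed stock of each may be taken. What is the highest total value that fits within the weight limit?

Top feasible selections:
- 1×item 1 + 3×item 2 + 4×item 3: weight 55, value 198
- 3×item 1 + 2×item 2 + 3×item 3: weight 55, value 185
- 2×item 1 + 2×item 2 + 4×item 3: weight 54, value 184
Best: 198 pts.

198 pts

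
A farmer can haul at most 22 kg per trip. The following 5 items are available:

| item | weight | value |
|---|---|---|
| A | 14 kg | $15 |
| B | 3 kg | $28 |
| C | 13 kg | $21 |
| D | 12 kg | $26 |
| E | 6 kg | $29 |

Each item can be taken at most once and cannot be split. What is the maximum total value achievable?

Check high-value combinations within 22 kg:
- B+D+E: weight 3+12+6=21, value 28+26+29=83
- B+C+E: weight 3+13+6=22, value 28+21+29=78
- B+E: weight 3+6=9, value 28+29=57
- D+E: weight 12+6=18, value 26+29=55
Best: $83.

$83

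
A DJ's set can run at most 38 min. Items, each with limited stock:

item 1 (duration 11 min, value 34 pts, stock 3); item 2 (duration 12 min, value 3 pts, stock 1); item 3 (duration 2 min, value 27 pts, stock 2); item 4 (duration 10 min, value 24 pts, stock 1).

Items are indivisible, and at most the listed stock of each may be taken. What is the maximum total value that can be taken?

Top feasible selections:
- 3×item 1 + 2×item 3: duration 37, value 156
- 2×item 1 + 2×item 3 + 1×item 4: duration 36, value 146
- 3×item 1 + 1×item 3: duration 35, value 129
- 2×item 1 + 1×item 2 + 2×item 3: duration 38, value 125
Best: 156 pts.

156 pts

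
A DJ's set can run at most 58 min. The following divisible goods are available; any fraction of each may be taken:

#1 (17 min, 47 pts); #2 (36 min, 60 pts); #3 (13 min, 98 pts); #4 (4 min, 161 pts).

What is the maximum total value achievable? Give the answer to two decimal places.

Take in order of value per unit:
- #4 (161/4 per unit): all 4 → value 161, running total 161.00
- #3 (98/13 per unit): all 13 → value 98, running total 259.00
- #1 (47/17 per unit): all 17 → value 47, running total 306.00
- #2 (60/36 per unit): 24 of 36 → value 24×60/36 = 40.0000, running total 346.00
Total 346.00.

346.00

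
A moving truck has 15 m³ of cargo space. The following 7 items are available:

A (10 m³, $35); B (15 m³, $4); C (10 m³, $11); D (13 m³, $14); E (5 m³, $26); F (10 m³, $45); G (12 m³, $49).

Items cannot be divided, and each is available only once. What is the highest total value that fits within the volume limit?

$71

Check high-value combinations within 15 m³:
- E+F: volume 5+10=15, value 26+45=71
- A+E: volume 10+5=15, value 35+26=61
- G: volume 12, value 49
Best: $71.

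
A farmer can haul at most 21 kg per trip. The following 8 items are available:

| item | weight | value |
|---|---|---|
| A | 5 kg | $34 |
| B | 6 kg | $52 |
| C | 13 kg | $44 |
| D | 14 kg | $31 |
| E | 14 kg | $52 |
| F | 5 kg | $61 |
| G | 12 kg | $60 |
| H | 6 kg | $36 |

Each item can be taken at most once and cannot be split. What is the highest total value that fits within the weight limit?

Check high-value combinations within 21 kg:
- B+F+H: weight 6+5+6=17, value 52+61+36=149
- A+B+F: weight 5+6+5=16, value 34+52+61=147
- A+F+H: weight 5+5+6=16, value 34+61+36=131
- A+B+H: weight 5+6+6=17, value 34+52+36=122
Best: $149.

$149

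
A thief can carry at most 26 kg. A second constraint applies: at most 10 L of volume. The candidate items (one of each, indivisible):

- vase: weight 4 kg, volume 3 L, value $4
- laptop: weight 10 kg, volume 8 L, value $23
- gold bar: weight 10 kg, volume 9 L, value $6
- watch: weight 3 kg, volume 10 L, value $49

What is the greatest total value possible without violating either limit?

$49

Feasible sets respecting both limits:
- watch: weight 3, volume 10, value 49
- laptop: weight 10, volume 8, value 23
- gold bar: weight 10, volume 9, value 6
Best: $49.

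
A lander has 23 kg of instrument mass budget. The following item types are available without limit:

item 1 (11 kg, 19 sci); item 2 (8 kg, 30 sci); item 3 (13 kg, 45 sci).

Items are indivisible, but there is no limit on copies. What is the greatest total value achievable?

Best value-per-unit is item 2 at 30/8; filling with it alone gives 2×30 = 60.
Optimal mix: 1×item 2 + 1×item 3 → mass 21, value 75.

75 sci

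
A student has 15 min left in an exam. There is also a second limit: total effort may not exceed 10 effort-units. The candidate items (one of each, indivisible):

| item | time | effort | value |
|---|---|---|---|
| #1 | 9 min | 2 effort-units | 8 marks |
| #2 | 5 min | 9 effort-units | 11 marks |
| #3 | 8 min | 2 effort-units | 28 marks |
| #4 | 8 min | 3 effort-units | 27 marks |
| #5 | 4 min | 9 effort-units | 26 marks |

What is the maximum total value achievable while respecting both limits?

Feasible sets respecting both limits:
- #3: time 8, effort 2, value 28
- #4: time 8, effort 3, value 27
- #5: time 4, effort 9, value 26
- #2: time 5, effort 9, value 11
Best: 28 marks.

28 marks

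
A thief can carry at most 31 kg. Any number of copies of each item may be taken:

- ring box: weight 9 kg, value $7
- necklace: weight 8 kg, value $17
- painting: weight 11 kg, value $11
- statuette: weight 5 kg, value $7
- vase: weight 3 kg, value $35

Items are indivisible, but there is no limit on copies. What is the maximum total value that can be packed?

Best value-per-unit is vase at 35/3, and filling with it alone uses weight 10×3=30. No mix of the others beats 10×35 = 350.

$350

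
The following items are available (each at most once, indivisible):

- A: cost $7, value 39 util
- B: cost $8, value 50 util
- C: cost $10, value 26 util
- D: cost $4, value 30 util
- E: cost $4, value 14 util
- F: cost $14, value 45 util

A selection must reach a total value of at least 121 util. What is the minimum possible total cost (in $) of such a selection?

Subsets with value ≥ 121, sorted by total cost:
- A+B+D+E: cost 23, value 133
- B+D+F: cost 26, value 125
Minimum cost: 23 $.

23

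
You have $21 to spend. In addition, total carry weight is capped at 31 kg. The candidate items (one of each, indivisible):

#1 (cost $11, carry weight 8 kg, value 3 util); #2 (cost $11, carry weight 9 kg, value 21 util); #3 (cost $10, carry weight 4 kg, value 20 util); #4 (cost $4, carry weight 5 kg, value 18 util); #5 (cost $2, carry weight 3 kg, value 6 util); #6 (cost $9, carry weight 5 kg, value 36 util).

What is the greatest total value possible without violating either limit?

62 util

Feasible sets respecting both limits:
- #3+#5+#6: cost 21, carry weight 12, value 62
- #4+#5+#6: cost 15, carry weight 13, value 60
- #2+#6: cost 20, carry weight 14, value 57
- #3+#6: cost 19, carry weight 9, value 56
Best: 62 util.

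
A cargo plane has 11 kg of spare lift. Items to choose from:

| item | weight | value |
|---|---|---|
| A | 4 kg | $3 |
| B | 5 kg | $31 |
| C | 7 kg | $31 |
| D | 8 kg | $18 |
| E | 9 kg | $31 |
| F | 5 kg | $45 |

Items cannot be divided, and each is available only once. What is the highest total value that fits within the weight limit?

$76

Check high-value combinations within 11 kg:
- B+F: weight 5+5=10, value 31+45=76
- A+F: weight 4+5=9, value 3+45=48
- F: weight 5, value 45
Best: $76.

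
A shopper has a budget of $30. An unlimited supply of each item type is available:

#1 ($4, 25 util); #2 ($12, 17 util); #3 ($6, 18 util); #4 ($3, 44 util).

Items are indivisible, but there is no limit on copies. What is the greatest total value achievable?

440 util

Best value-per-unit is #4 at 44/3, and filling with it alone uses cost 10×3=30. No mix of the others beats 10×44 = 440.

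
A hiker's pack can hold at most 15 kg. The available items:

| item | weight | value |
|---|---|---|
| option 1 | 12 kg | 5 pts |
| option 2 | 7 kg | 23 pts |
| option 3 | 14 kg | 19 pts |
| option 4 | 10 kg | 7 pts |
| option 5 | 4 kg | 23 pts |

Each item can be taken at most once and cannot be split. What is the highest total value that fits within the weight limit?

Check high-value combinations within 15 kg:
- option 2+option 5: weight 7+4=11, value 23+23=46
- option 4+option 5: weight 10+4=14, value 7+23=30
- option 5: weight 4, value 23
Best: 46 pts.

46 pts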